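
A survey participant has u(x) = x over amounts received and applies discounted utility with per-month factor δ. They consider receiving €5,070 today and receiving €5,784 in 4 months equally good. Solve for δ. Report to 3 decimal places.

δ ≈ 0.968

Equating discounted utilities: u(5070) = δ^4·u(5784) ⇒ δ^4 = u(5070)/u(5784).
With u(x) = x: δ^4 = 5070/5784 = 0.87656.
Taking the 4th root: δ = 0.87656^(1/4) ≈ 0.968.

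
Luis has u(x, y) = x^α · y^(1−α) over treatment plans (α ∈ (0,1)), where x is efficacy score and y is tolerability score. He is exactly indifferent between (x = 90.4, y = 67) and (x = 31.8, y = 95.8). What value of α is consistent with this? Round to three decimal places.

α ≈ 0.255

Indifference: 90.4^α · 67^(1−α) = 31.8^α · 95.8^(1−α).
Rearrange to (90.4/31.8)^α = (95.8/67)^(1−α) and take logs: α·1.044778 = (1−α)·0.357570.
With A = 1.044778 and B = 0.357570: α·A = (1−α)·B, so α = B/(A+B) = 0.357570/1.402348 ≈ 0.255.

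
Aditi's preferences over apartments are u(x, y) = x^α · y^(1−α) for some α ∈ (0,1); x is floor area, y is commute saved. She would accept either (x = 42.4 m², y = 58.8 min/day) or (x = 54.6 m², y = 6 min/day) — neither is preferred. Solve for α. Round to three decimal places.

Indifference: 42.4^α · 58.8^(1−α) = 54.6^α · 6^(1−α).
(42.4/54.6)^α = (6/58.8)^(1−α); take logs: α·ln(42.4/54.6) = (1−α)·ln(6/58.8), i.e. α·-0.252886 = (1−α)·-2.282382.
With A = -0.252886 and B = -2.282382: α·A = (1−α)·B, so α = B/(A+B) = -2.282382/-2.535268 ≈ 0.900.

α ≈ 0.900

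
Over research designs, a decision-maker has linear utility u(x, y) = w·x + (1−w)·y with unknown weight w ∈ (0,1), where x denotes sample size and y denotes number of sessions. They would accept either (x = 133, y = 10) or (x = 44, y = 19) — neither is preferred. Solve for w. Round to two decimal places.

w = 0.09

u(133,10) = u(44,19) means w·133 + (1−w)·10 = w·44 + (1−w)·19.
Rearranging, 89·w − 9·(1−w) = 0.
The marginal rate of substitution is 9/89, so w = 9/(89+9) = 0.09.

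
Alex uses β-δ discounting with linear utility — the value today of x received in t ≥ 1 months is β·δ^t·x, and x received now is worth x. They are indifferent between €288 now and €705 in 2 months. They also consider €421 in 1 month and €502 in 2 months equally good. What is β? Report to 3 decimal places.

β ≈ 0.581

From the later pair, β·δ^1·421 = β·δ^2·502; dividing through, δ = 421/502 = 0.83865.
The first indifference: 288 = β·δ^2·705, so β = 288/(δ^2·705) = 288/(0.70333·705) ≈ 0.581.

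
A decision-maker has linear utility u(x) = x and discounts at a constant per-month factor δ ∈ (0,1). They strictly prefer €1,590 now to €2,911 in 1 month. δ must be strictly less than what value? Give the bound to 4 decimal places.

δ < 0.5462

The preference means 1590 > δ·2911.
Dividing through by 2911 gives δ < 0.54620.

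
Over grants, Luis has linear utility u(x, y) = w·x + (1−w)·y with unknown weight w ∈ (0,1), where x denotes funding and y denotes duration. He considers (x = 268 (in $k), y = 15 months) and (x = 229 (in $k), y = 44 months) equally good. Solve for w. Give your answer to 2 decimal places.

w = 0.43

u(268,15) = u(229,44) means w·268 + (1−w)·15 = w·229 + (1−w)·44.
w·(268−229) = (1−w)·(44−15), i.e. w·39 = (1−w)·29.
Hence w = 29/(39+29) = 29/68 = 0.43.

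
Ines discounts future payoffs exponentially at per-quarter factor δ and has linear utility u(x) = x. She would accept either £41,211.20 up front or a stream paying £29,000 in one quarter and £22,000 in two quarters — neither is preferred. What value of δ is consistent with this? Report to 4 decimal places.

δ ≈ 0.8600

Present value of the stream is 29000·δ + 22000·δ². Indifference gives 29000δ + 22000δ² = 41211.20.
Rearranged: 22000δ² + 29000δ − 41211.20 = 0.
By the quadratic formula (taking the positive root), δ = (−29000 + √4467585600.00) / 44000 ≈ 0.8600.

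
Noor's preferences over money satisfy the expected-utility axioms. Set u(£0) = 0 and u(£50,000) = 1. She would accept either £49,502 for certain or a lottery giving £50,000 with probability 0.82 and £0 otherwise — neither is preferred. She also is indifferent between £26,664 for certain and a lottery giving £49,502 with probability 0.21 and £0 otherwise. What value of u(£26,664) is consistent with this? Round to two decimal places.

0.17

First, u(£49,502) = 0.82·u(£50,000) + 0.18·u(£0) = 0.82.
The second indifference gives u(£26,664) = 0.21·u(£49,502) + 0.79·u(£0) = 0.21·0.82 + 0.79·0.00 = 0.1722.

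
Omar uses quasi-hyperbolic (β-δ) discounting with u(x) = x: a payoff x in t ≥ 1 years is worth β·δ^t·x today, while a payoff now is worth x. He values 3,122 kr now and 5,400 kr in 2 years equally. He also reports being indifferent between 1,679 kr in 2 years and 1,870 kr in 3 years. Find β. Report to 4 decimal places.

Both payoffs in the second observation are in the future, so β drops out: δ^2·1679 = δ^3·1870 ⇒ δ = 1679/1870 = 0.89786.
Now use the now-vs-future pair: 3122 = β·δ^2·5400 gives β = 3122/(0.80615·5400) ≈ 0.7172.

β ≈ 0.7172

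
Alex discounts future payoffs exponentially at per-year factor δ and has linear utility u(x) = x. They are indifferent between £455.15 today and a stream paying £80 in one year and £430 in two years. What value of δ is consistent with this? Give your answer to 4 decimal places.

Present value of the stream is 80·δ + 430·δ². Indifference gives 80δ + 430δ² = 455.15.
So 430δ² + 80δ − 455.15 = 0.
The positive root is δ = [−80 + √(80² + 4·430·455.15)] / (2·430) = (−80 + 888.402)/860 ≈ 0.9400.

δ ≈ 0.9400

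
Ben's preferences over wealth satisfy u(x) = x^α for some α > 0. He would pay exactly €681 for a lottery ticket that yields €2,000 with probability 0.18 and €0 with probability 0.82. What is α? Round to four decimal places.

The lottery's expected utility is 0.18·u(2000) + 0.82·u(0) = 0.18·2000^α (since u(0) = 0 for α > 0).
Setting u(681) equal to that: 681^α = 0.18·2000^α ⇒ (681/2000)^α = 0.18.
Take logs: α = ln 0.18 / ln(681/2000) ≈ 1.591696.

α ≈ 1.5917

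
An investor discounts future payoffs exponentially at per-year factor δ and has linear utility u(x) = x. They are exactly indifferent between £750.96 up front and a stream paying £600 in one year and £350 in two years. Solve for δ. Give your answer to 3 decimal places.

Present value of the stream is 600·δ + 350·δ². Indifference gives 600δ + 350δ² = 750.96.
Rearranged: 350δ² + 600δ − 750.96 = 0.
By the quadratic formula (taking the positive root), δ = (−600 + √1411344.00) / 700 ≈ 0.840.

δ ≈ 0.840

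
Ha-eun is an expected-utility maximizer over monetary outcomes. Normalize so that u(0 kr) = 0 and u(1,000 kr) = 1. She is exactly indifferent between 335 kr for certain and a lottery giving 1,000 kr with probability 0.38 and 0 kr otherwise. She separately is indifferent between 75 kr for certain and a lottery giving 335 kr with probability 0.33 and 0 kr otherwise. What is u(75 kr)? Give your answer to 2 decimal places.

First, u(335 kr) = 0.38·u(1,000 kr) + 0.62·u(0 kr) = 0.38.
The second indifference gives u(75 kr) = 0.33·u(335 kr) + 0.67·u(0 kr) = 0.33·0.38 + 0.67·0.00 = 0.1254.

0.13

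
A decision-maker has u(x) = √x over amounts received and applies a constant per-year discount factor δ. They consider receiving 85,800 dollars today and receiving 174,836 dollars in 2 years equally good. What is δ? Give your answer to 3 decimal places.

δ ≈ 0.837

Indifference means u(85800) = δ^2 · u(174836), so δ^2 = u(85800)/u(174836).
Since u(x) = √x, δ^2 = √(85800/174836) = 0.70053.
Hence δ = (0.70053)^(1/2) = 0.83698.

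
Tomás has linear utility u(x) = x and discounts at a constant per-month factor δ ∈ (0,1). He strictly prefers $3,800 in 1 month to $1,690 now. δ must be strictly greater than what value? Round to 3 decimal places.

Under u(x) = x this choice says 1690 < δ·3800.
Dividing through by 3800 gives δ > 0.44474.

δ > 0.445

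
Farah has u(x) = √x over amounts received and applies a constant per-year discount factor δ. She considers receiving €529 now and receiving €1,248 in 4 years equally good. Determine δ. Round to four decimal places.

The payoff in 4 years is discounted by δ^4, so u(529) = δ^4·u(1248) and δ^4 = u(529)/u(1248).
With u(x) = √x: δ^4 = √529/√1248 = √(529/1248) = 0.65106.
So δ = 0.65106^(1/4) ≈ 0.8983.

δ ≈ 0.8983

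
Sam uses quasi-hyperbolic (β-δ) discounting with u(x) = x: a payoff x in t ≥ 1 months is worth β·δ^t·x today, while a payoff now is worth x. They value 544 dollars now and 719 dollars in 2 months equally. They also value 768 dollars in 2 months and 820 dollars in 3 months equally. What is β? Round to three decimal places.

The second indifference involves only future payoffs, so β cancels: β·δ^2·768 = β·δ^3·820, giving δ = 768/820 = 0.93659.
The first indifference: 544 = β·δ^2·719, so β = 544/(δ^2·719) = 544/(0.87719·719) ≈ 0.863.

β ≈ 0.863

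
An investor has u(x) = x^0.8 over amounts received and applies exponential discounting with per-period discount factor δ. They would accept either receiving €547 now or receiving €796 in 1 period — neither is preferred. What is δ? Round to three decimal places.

δ ≈ 0.741

The payoff in 1 period is discounted by δ, so u(547) = δ·u(796) and δ = u(547)/u(796).
Since u(x) = x^0.8, δ = (547/796)^0.8 = 0.68719^0.8 = 0.74073.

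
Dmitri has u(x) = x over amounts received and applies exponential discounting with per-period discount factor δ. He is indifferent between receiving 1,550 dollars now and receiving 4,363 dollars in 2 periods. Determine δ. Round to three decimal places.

Equating discounted utilities: u(1550) = δ^2·u(4363) ⇒ δ^2 = u(1550)/u(4363).
With u(x) = x: δ^2 = 1550/4363 = 0.35526.
So δ = 0.35526^(1/2) ≈ 0.596.

δ ≈ 0.596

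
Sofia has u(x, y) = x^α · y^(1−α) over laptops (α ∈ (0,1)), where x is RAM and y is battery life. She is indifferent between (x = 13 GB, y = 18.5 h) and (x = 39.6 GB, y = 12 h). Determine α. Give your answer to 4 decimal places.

α ≈ 0.2799

Indifference: 13^α · 18.5^(1−α) = 39.6^α · 12^(1−α).
Rearrange to (13/39.6)^α = (12/18.5)^(1−α) and take logs: α·-1.1138798 = (1−α)·-0.4328641.
With A = -1.1138798 and B = -0.4328641: α·A = (1−α)·B, so α = B/(A+B) = -0.4328641/-1.5467439 ≈ 0.2799.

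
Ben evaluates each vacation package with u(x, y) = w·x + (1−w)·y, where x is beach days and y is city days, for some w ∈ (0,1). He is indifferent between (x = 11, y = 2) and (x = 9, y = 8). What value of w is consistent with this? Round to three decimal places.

Indifference: w·11 + (1−w)·2 = w·9 + (1−w)·8.
w·(11−9) = (1−w)·(8−2), i.e. w·2 = (1−w)·6.
So w/(1−w) = 6/2 = 3.0000, giving w = 6/(2+6) = 0.750.

w = 0.750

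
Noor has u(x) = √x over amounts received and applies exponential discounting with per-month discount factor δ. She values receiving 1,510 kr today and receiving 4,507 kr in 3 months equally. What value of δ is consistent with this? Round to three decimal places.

The payoff in 3 months is discounted by δ^3, so u(1510) = δ^3·u(4507) and δ^3 = u(1510)/u(4507).
Since u(x) = √x, δ^3 = √(1510/4507) = 0.57882.
Hence δ = (0.57882)^(1/3) = 0.83339.

δ ≈ 0.833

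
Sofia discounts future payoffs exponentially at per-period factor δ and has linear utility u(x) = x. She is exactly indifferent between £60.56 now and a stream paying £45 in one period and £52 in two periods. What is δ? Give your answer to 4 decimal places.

δ ≈ 0.7300

Present value of the stream is 45·δ + 52·δ². Indifference gives 45δ + 52δ² = 60.56.
So 52δ² + 45δ − 60.56 = 0.
By the quadratic formula (taking the positive root), δ = (−45 + √14621.48) / 104 ≈ 0.7300.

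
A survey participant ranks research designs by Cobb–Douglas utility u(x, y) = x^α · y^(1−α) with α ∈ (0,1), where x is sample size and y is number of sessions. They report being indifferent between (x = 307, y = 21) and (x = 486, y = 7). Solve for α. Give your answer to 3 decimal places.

Indifference: 307^α · 21^(1−α) = 486^α · 7^(1−α).
Taking logs: α·ln 307 + (1−α)·ln 21 = α·ln 486 + (1−α)·ln 7, i.e. α·-0.459361 = (1−α)·-1.098612.
So α/(1−α) = (-1.098612)/(-0.459361) = 2.391609, and α = 2.391609/3.391609 ≈ 0.705.

α ≈ 0.705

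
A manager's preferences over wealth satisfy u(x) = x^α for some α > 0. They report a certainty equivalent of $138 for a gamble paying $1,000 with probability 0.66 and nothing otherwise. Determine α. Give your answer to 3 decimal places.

EU(lottery) = 0.66·1000^α + 0.34·0 = 0.66·1000^α.
Equating: 138^α = 0.66·1000^α, i.e. 0.1380^α = 0.66.
Take logs: α = ln 0.66 / ln(138/1000) ≈ 0.20980.

α ≈ 0.210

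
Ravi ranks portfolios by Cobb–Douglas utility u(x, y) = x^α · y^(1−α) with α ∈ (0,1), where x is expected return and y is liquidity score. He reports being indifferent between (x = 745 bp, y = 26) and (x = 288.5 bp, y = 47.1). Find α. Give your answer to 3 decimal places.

α ≈ 0.385

Set the two utilities equal: 745^α·26^(1−α) = 288.5^α·47.1^(1−α).
(745/288.5)^α = (47.1/26)^(1−α); take logs: α·ln(745/288.5) = (1−α)·ln(47.1/26), i.e. α·0.948689 = (1−α)·0.594176.
So α/(1−α) = (0.594176)/(0.948689) = 0.626313, and α = 0.626313/1.626313 ≈ 0.385.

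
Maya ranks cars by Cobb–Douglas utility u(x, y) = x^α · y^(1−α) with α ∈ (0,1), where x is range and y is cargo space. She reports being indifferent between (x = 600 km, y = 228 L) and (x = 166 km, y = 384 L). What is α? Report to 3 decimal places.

α ≈ 0.289

Indifference: 600^α · 228^(1−α) = 166^α · 384^(1−α).
(600/166)^α = (384/228)^(1−α); take logs: α·ln(600/166) = (1−α)·ln(384/228), i.e. α·1.284942 = (1−α)·0.521297.
So α/(1−α) = (0.521297)/(1.284942) = 0.405697, and α = 0.405697/1.405697 ≈ 0.289.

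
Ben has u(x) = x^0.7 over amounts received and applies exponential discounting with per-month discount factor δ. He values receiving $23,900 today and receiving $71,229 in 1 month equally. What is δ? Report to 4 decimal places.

δ ≈ 0.4656

The payoff in 1 month is discounted by δ, so u(23900) = δ·u(71229) and δ = u(23900)/u(71229).
Since u(x) = x^0.7, δ = (23900/71229)^0.7 = 0.33554^0.7 = 0.46561.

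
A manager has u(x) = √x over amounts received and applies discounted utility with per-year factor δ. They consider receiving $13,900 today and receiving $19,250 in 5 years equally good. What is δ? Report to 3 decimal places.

The payoff in 5 years is discounted by δ^5, so u(13900) = δ^5·u(19250) and δ^5 = u(13900)/u(19250).
Since u(x) = √x, δ^5 = √(13900/19250) = 0.84975.
Hence δ = (0.84975)^(1/5) = 0.96796.

δ ≈ 0.968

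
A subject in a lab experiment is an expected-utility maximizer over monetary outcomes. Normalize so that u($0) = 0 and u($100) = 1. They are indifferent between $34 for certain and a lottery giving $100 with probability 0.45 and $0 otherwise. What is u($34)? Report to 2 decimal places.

The indifference gives u($34) = 0.45·u($100) + 0.55·u($0) = 0.45·1 + 0.55·0 = 0.45.

0.45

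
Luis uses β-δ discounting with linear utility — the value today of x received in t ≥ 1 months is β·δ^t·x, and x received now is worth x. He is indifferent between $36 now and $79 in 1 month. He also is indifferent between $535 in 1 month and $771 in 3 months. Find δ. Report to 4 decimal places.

δ ≈ 0.8330

Both payoffs in the second observation are in the future, so β drops out: δ^1·535 = δ^3·771 ⇒ δ^2 = 535/771 = 0.69390, so δ = 0.83301.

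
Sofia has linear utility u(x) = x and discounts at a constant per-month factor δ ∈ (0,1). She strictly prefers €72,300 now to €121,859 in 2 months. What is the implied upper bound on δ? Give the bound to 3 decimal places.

Under u(x) = x this choice says 72300 > δ^2·121859.
So δ^2 < 72300/121859 = 0.59331; taking the square root of both positive sides preserves the inequality.
δ < 0.59331^(1/2) = 0.770.

δ < 0.770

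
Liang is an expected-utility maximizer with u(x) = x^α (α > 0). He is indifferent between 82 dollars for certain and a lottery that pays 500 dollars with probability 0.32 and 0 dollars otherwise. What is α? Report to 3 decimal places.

EU(lottery) = 0.32·500^α + 0.68·0 = 0.32·500^α.
Indifference: 82^α = 0.32·500^α, so (82/500)^α = 0.32.
Take logs: α = ln 0.32 / ln(82/500) ≈ 0.63026.

α ≈ 0.630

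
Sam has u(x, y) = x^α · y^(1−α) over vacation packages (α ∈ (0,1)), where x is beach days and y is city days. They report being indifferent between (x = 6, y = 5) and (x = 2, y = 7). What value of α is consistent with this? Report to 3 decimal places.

α ≈ 0.234

The Cobb–Douglas utilities coincide, so 6^α·5^(1−α) = 2^α·7^(1−α).
(6/2)^α = (7/5)^(1−α); take logs: α·ln(6/2) = (1−α)·ln(7/5), i.e. α·1.098612 = (1−α)·0.336472.
With A = 1.098612 and B = 0.336472: α·A = (1−α)·B, so α = B/(A+B) = 0.336472/1.435084 ≈ 0.234.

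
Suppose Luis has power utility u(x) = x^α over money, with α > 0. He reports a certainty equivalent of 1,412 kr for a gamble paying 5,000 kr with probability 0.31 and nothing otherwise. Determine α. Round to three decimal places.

α ≈ 0.926

The lottery's expected utility is 0.31·u(5000) + 0.69·u(0) = 0.31·5000^α (since u(0) = 0 for α > 0).
Setting u(1412) equal to that: 1412^α = 0.31·5000^α ⇒ (1412/5000)^α = 0.31.
Taking logs: α·ln(1412/5000) = ln(0.31), so α = -1.171183 / -1.264431 ≈ 0.926.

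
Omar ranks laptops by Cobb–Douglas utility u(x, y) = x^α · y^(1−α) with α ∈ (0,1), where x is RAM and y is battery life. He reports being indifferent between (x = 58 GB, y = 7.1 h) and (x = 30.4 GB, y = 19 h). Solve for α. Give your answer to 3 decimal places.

Indifference: 58^α · 7.1^(1−α) = 30.4^α · 19^(1−α).
Taking logs: α·ln 58 + (1−α)·ln 7.1 = α·ln 30.4 + (1−α)·ln 19, i.e. α·0.646000 = (1−α)·0.984344.
So α/(1−α) = (0.984344)/(0.646000) = 1.523752, and α = 1.523752/2.523752 ≈ 0.604.

α ≈ 0.604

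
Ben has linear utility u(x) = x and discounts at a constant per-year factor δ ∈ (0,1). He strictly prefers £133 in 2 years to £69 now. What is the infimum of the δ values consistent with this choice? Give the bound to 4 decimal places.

δ > 0.7203

Comparing present values: 69 < δ^2·133.
Dividing by 133: δ^2 > 0.51880. Both sides are positive, so the square root keeps the direction.
δ > (69/133)^(1/2) ≈ 0.7203.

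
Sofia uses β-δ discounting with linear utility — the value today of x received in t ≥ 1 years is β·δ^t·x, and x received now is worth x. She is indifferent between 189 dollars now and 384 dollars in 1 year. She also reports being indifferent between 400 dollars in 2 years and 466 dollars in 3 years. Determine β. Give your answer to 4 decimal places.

β ≈ 0.5734

From the later pair, β·δ^2·400 = β·δ^3·466; dividing through, δ = 400/466 = 0.85837.
Substituting δ into 189 = β·δ·384: β = 189/(329.614) ≈ 0.5734.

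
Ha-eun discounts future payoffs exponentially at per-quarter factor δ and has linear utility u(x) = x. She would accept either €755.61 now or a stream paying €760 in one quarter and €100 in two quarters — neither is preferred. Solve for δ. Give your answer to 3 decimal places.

δ ≈ 0.890

Present value of the stream is 760·δ + 100·δ². Indifference gives 760δ + 100δ² = 755.61.
So 100δ² + 760δ − 755.61 = 0.
The positive root is δ = [−760 + √(760² + 4·100·755.61)] / (2·100) = (−760 + 938.000)/200 ≈ 0.890.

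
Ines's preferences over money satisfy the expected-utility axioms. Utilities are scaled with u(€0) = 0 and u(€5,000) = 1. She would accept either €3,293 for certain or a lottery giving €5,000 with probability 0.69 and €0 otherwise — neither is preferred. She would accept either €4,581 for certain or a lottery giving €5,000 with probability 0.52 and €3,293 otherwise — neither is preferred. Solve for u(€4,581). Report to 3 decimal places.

From the first indifference, u(€3,293) = 0.69·u(€5,000) + 0.31·u(€0) = 0.69·1 + 0.31·0 = 0.69.
Then u(€4,581) = 0.52·u(€5,000) + 0.48·u(€3,293) = 0.52·1.00 + 0.48·0.69 = 0.8512.

0.851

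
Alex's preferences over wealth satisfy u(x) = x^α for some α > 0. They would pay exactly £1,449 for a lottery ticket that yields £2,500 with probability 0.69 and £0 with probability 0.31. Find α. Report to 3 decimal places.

EU(lottery) = 0.69·2500^α + 0.31·0 = 0.69·2500^α.
Equating: 1449^α = 0.69·2500^α, i.e. 0.5796^α = 0.69.
α = ln(0.69) / ln(1449/2500) = -0.371064/-0.545417 ≈ 0.680.

α ≈ 0.680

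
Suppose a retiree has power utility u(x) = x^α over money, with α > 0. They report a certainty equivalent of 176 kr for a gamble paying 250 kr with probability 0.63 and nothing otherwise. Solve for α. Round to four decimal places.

EU(lottery) = 0.63·250^α + 0.37·0 = 0.63·250^α.
Indifference: 176^α = 0.63·250^α, so (176/250)^α = 0.63.
Take logs: α = ln 0.63 / ln(176/250) ≈ 1.316427.

α ≈ 1.3164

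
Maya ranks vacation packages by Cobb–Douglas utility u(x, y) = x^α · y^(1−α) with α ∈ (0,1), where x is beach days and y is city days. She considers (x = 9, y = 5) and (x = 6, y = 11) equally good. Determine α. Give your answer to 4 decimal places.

α ≈ 0.6604

Set the two utilities equal: 9^α·5^(1−α) = 6^α·11^(1−α).
Rearrange to (9/6)^α = (11/5)^(1−α) and take logs: α·0.4054651 = (1−α)·0.7884574.
Thus α·(1.1939225) = 0.7884574, so α = 0.7884574/1.1939225 ≈ 0.6604.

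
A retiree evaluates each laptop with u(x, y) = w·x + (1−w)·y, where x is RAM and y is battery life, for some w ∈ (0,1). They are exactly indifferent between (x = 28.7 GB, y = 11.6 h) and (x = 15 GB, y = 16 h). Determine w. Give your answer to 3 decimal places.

w = 0.243

u(28.7,11.6) = u(15,16) means w·28.7 + (1−w)·11.6 = w·15 + (1−w)·16.
Rearranging, 13.7·w − 4.4·(1−w) = 0.
Hence w = 4.4/(13.7+4.4) = 4.4/18.1 = 0.243.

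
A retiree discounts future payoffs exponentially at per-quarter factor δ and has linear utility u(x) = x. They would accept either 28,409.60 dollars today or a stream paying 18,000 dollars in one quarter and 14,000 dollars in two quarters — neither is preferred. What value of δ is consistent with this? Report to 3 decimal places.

Present value of the stream is 18000·δ + 14000·δ². Indifference gives 18000δ + 14000δ² = 28409.60.
Rearranged: 14000δ² + 18000δ − 28409.60 = 0.
δ = (−18000 + √(18000² + 4·14000·28409.60)) / (2·14000) = (−18000 + √1914937600.00) / 28000 ≈ 0.920.

δ ≈ 0.920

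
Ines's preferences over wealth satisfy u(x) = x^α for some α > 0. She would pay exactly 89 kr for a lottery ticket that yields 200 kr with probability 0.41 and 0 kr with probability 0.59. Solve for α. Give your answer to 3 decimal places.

α ≈ 1.101

The lottery's expected utility is 0.41·u(200) + 0.59·u(0) = 0.41·200^α (since u(0) = 0 for α > 0).
Equating: 89^α = 0.41·200^α, i.e. 0.4450^α = 0.41.
α = ln(0.41) / ln(89/200) = -0.891598/-0.809681 ≈ 1.101.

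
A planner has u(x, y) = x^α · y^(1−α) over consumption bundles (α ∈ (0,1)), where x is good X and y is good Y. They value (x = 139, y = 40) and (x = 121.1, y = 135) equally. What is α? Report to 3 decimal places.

Set the two utilities equal: 139^α·40^(1−α) = 121.1^α·135^(1−α).
(139/121.1)^α = (135/40)^(1−α); take logs: α·ln(139/121.1) = (1−α)·ln(135/40), i.e. α·0.137857 = (1−α)·1.216395.
With A = 0.137857 and B = 1.216395: α·A = (1−α)·B, so α = B/(A+B) = 1.216395/1.354252 ≈ 0.898.

α ≈ 0.898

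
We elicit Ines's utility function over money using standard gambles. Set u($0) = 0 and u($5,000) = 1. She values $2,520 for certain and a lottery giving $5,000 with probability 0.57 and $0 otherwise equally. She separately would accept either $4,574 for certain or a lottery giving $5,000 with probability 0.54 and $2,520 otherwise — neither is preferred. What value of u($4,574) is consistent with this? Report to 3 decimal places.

First, u($2,520) = 0.57·u($5,000) + 0.43·u($0) = 0.57.
The second indifference gives u($4,574) = 0.54·u($5,000) + 0.46·u($2,520) = 0.54·1.00 + 0.46·0.57 = 0.8022.

0.802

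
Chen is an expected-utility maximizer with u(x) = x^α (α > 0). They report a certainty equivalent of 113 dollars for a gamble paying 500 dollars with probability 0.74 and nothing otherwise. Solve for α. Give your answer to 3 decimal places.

α ≈ 0.202

EU(lottery) = 0.74·500^α + 0.26·0 = 0.74·500^α.
Equating: 113^α = 0.74·500^α, i.e. 0.2260^α = 0.74.
α = ln(0.74) / ln(113/500) = -0.301105/-1.487220 ≈ 0.202.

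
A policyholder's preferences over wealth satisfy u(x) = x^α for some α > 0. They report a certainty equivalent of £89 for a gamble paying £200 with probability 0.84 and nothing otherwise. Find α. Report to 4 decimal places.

α ≈ 0.2153

Since u(0) = 0, the lottery's EU is 0.84·200^α.
Indifference: 89^α = 0.84·200^α, so (89/200)^α = 0.84.
Take logs: α = ln 0.84 / ln(89/200) ≈ 0.215336.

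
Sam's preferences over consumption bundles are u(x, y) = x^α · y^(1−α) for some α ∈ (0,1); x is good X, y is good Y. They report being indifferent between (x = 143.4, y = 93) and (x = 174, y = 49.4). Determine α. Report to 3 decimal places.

α ≈ 0.766

The Cobb–Douglas utilities coincide, so 143.4^α·93^(1−α) = 174^α·49.4^(1−α).
(143.4/174)^α = (49.4/93)^(1−α); take logs: α·ln(143.4/174) = (1−α)·ln(49.4/93), i.e. α·-0.193417 = (1−α)·-0.632649.
With A = -0.193417 and B = -0.632649: α·A = (1−α)·B, so α = B/(A+B) = -0.632649/-0.826066 ≈ 0.766.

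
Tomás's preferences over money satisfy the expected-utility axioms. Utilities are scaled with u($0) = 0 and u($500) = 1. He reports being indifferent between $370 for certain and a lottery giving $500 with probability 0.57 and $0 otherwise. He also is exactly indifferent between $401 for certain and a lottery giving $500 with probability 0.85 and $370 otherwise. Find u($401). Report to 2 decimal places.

0.94

The first gamble pins u($370): it must equal 0.57·1 + 0.43·0 = 0.57.
Then u($401) = 0.85·u($500) + 0.15·u($370) = 0.85·1.00 + 0.15·0.57 = 0.9355.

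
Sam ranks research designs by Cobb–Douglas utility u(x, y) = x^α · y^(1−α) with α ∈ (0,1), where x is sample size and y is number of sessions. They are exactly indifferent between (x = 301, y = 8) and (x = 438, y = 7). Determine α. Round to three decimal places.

Indifference: 301^α · 8^(1−α) = 438^α · 7^(1−α).
Rearrange to (301/438)^α = (7/8)^(1−α) and take logs: α·-0.375109 = (1−α)·-0.133531.
With A = -0.375109 and B = -0.133531: α·A = (1−α)·B, so α = B/(A+B) = -0.133531/-0.508640 ≈ 0.263.

α ≈ 0.263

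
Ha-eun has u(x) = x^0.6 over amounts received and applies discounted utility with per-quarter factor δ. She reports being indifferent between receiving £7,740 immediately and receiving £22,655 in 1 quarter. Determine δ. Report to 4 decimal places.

Equating discounted utilities: u(7740) = δ·u(22655) ⇒ δ = u(7740)/u(22655).
Since u(x) = x^0.6, δ = (7740/22655)^0.6 = 0.34165^0.6 = 0.52498.

δ ≈ 0.5250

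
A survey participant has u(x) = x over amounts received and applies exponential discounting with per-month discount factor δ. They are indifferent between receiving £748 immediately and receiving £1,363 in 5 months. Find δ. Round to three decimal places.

δ ≈ 0.887

Equating discounted utilities: u(748) = δ^5·u(1363) ⇒ δ^5 = u(748)/u(1363).
With u(x) = x: δ^5 = 748/1363 = 0.54879.
Taking the 5th root: δ = 0.54879^(1/5) ≈ 0.887.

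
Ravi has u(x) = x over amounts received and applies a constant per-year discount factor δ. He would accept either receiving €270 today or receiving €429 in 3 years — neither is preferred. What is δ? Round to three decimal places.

δ ≈ 0.857

The payoff in 3 years is discounted by δ^3, so u(270) = δ^3·u(429) and δ^3 = u(270)/u(429).
With u(x) = x: δ^3 = 270/429 = 0.62937.
Hence δ = (0.62937)^(1/3) = 0.85698.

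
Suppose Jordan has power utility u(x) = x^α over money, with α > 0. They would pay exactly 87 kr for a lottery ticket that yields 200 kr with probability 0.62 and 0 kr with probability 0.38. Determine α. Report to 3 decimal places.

EU(lottery) = 0.62·200^α + 0.38·0 = 0.62·200^α.
Indifference: 87^α = 0.62·200^α, so (87/200)^α = 0.62.
α = ln(0.62) / ln(87/200) = -0.478036/-0.832409 ≈ 0.574.

α ≈ 0.574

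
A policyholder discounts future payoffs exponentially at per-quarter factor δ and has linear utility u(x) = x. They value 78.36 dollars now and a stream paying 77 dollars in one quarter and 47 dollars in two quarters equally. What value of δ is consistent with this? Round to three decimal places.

Present value of the stream is 77·δ + 47·δ². Indifference gives 77δ + 47δ² = 78.36.
Rearranged: 47δ² + 77δ − 78.36 = 0.
By the quadratic formula (taking the positive root), δ = (−77 + √20660.68) / 94 ≈ 0.710.

δ ≈ 0.710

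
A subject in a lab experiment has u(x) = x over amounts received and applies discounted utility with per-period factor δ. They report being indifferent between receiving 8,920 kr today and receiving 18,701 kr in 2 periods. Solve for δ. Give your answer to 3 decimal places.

δ ≈ 0.691

The payoff in 2 periods is discounted by δ^2, so u(8920) = δ^2·u(18701) and δ^2 = u(8920)/u(18701).
With u(x) = x: δ^2 = 8920/18701 = 0.47698.
Hence δ = (0.47698)^(1/2) = 0.69064.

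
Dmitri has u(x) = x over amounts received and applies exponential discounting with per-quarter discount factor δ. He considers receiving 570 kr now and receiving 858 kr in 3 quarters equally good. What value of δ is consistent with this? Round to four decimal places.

Equating discounted utilities: u(570) = δ^3·u(858) ⇒ δ^3 = u(570)/u(858).
With u(x) = x: δ^3 = 570/858 = 0.66434.
So δ = 0.66434^(1/3) ≈ 0.8726.

δ ≈ 0.8726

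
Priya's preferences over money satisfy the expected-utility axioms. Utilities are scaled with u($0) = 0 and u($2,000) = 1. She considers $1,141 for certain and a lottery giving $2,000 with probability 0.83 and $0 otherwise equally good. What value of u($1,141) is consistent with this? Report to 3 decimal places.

0.830

By the standard-gamble method, u($1,141) is just the indifference probability on the best outcome: 0.83.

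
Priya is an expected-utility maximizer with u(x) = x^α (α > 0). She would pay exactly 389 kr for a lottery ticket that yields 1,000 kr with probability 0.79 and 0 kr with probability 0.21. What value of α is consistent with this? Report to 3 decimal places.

α ≈ 0.250

The lottery's expected utility is 0.79·u(1000) + 0.21·u(0) = 0.79·1000^α (since u(0) = 0 for α > 0).
Setting u(389) equal to that: 389^α = 0.79·1000^α ⇒ (389/1000)^α = 0.79.
Take logs: α = ln 0.79 / ln(389/1000) ≈ 0.24966.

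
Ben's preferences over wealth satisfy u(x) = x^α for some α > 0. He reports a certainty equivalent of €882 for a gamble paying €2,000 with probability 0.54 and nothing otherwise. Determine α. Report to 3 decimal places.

Since u(0) = 0, the lottery's EU is 0.54·2000^α.
Indifference: 882^α = 0.54·2000^α, so (882/2000)^α = 0.54.
α = ln(0.54) / ln(882/2000) = -0.616186/-0.818710 ≈ 0.753.

α ≈ 0.753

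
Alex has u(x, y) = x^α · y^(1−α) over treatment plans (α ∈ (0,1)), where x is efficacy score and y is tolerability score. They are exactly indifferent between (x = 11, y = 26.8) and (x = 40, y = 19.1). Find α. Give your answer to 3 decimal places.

α ≈ 0.208

Indifference: 11^α · 26.8^(1−α) = 40^α · 19.1^(1−α).
Taking logs: α·ln 11 + (1−α)·ln 26.8 = α·ln 40 + (1−α)·ln 19.1, i.e. α·-1.290984 = (1−α)·-0.338714.
So α/(1−α) = (-0.338714)/(-1.290984) = 0.262369, and α = 0.262369/1.262369 ≈ 0.208.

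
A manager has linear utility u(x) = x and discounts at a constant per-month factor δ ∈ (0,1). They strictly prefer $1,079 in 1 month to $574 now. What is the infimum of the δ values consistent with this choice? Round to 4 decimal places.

Under u(x) = x this choice says 574 < δ·1079.
So δ > 574/1079 = 0.53197.

δ > 0.5320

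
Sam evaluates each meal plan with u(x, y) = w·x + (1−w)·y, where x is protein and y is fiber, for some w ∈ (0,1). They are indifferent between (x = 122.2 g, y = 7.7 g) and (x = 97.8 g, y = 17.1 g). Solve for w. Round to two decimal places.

w = 0.28

Indifference: w·122.2 + (1−w)·7.7 = w·97.8 + (1−w)·17.1.
Collecting terms: w·24.4 = (1−w)·9.4.
So w/(1−w) = 9.4/24.4 = 0.3852, giving w = 9.4/(24.4+9.4) = 0.28.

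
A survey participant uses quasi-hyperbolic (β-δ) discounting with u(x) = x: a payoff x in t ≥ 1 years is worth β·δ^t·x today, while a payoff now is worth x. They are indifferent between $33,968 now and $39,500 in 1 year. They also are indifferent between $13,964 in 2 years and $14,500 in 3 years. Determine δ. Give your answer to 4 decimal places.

From the later pair, β·δ^2·13964 = β·δ^3·14500; dividing through, δ = 13964/14500 = 0.96303.

δ ≈ 0.9630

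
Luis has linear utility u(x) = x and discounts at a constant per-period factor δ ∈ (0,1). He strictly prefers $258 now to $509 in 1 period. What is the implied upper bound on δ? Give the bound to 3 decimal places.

Comparing present values: 258 > δ·509.
Dividing through by 509 gives δ < 0.50688.

δ < 0.507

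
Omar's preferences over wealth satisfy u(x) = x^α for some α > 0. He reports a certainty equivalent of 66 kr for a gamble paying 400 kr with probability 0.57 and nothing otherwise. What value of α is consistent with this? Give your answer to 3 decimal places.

EU(lottery) = 0.57·400^α + 0.43·0 = 0.57·400^α.
Indifference: 66^α = 0.57·400^α, so (66/400)^α = 0.57.
Take logs: α = ln 0.57 / ln(66/400) ≈ 0.31197.

α ≈ 0.312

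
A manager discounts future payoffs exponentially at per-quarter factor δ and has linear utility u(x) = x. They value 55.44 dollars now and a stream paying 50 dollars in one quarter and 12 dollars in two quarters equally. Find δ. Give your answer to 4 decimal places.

δ ≈ 0.9100

Present value of the stream is 50·δ + 12·δ². Indifference gives 50δ + 12δ² = 55.44.
That is, 12δ² + 50δ − 55.44 = 0, a quadratic in δ.
By the quadratic formula (taking the positive root), δ = (−50 + √5161.12) / 24 ≈ 0.9100.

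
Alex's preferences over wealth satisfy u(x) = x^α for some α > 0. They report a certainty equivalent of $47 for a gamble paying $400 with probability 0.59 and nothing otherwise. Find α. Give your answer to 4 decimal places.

Since u(0) = 0, the lottery's EU is 0.59·400^α.
Setting u(47) equal to that: 47^α = 0.59·400^α ⇒ (47/400)^α = 0.59.
Take logs: α = ln 0.59 / ln(47/400) ≈ 0.246406.

α ≈ 0.2464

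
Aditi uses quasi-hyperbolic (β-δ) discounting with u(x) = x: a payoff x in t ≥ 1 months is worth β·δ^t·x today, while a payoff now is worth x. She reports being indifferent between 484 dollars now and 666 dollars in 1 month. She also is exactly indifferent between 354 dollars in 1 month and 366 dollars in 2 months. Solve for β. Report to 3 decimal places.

β ≈ 0.751

Both payoffs in the second observation are in the future, so β drops out: δ^1·354 = δ^2·366 ⇒ δ = 354/366 = 0.96721.
Substituting δ into 484 = β·δ·666: β = 484/(644.164) ≈ 0.751.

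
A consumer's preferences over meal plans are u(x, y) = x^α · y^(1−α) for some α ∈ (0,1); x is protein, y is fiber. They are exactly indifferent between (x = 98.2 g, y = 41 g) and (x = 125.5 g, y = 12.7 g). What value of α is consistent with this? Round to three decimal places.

Set the two utilities equal: 98.2^α·41^(1−α) = 125.5^α·12.7^(1−α).
Rearrange to (98.2/125.5)^α = (12.7/41)^(1−α) and take logs: α·-0.245300 = (1−α)·-1.171970.
With A = -0.245300 and B = -1.171970: α·A = (1−α)·B, so α = B/(A+B) = -1.171970/-1.417270 ≈ 0.827.

α ≈ 0.827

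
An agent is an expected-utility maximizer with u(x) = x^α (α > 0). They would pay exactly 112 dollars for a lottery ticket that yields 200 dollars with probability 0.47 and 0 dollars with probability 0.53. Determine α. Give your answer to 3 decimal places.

The lottery's expected utility is 0.47·u(200) + 0.53·u(0) = 0.47·200^α (since u(0) = 0 for α > 0).
Indifference: 112^α = 0.47·200^α, so (112/200)^α = 0.47.
Take logs: α = ln 0.47 / ln(112/200) ≈ 1.30217.

α ≈ 1.302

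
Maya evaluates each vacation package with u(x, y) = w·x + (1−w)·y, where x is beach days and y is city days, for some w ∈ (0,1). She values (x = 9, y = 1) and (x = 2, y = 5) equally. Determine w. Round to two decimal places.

w = 0.36

Indifference: w·9 + (1−w)·1 = w·2 + (1−w)·5.
Rearranging, 7·w − 4·(1−w) = 0.
So w/(1−w) = 4/7 = 0.5714, giving w = 4/(7+4) = 0.36.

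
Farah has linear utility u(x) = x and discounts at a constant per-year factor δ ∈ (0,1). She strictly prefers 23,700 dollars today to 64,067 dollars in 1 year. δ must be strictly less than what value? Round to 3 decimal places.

Under u(x) = x this choice says 23700 > δ·64067.
Dividing through by 64067 gives δ < 0.36993.

δ < 0.370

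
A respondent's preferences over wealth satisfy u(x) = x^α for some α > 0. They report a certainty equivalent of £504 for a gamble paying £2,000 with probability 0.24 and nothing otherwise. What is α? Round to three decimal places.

The lottery's expected utility is 0.24·u(2000) + 0.76·u(0) = 0.24·2000^α (since u(0) = 0 for α > 0).
Setting u(504) equal to that: 504^α = 0.24·2000^α ⇒ (504/2000)^α = 0.24.
α = ln(0.24) / ln(504/2000) = -1.427116/-1.378326 ≈ 1.035.

α ≈ 1.035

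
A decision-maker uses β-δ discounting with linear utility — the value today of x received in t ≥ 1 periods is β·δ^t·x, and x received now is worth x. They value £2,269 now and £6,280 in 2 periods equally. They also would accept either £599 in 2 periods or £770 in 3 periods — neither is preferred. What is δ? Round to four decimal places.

From the later pair, β·δ^2·599 = β·δ^3·770; dividing through, δ = 599/770 = 0.77792.

δ ≈ 0.7779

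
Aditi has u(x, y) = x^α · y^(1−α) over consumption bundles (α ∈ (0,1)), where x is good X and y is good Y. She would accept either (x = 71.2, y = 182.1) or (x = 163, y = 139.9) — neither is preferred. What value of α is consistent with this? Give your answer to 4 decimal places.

α ≈ 0.2414

Indifference: 71.2^α · 182.1^(1−α) = 163^α · 139.9^(1−α).
(71.2/163)^α = (139.9/182.1)^(1−α); take logs: α·ln(71.2/163) = (1−α)·ln(139.9/182.1), i.e. α·-0.8282574 = (1−α)·-0.2636281.
With A = -0.8282574 and B = -0.2636281: α·A = (1−α)·B, so α = B/(A+B) = -0.2636281/-1.0918855 ≈ 0.2414.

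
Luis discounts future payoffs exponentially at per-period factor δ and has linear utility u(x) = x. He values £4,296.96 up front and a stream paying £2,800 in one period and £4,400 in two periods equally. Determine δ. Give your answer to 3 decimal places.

Present value of the stream is 2800·δ + 4400·δ². Indifference gives 2800δ + 4400δ² = 4296.96.
That is, 4400δ² + 2800δ − 4296.96 = 0, a quadratic in δ.
By the quadratic formula (taking the positive root), δ = (−2800 + √83466496.00) / 8800 ≈ 0.720.

δ ≈ 0.720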